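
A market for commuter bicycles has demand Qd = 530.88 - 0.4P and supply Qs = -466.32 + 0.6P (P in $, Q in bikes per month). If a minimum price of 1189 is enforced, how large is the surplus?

Surplus = 191.8

With P fixed at 1189, quantity demanded is 55.28 and quantity supplied is 247.08.
Surplus = Qs - Qd = 247.08 - 55.28 = 191.8.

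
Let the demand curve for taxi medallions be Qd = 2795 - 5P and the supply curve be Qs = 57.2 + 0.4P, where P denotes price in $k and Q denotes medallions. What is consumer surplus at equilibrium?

Consumer surplus = 6760

At equilibrium Qd = Qs, so 2795 - 5P = 57.2 + 0.4P; collecting terms, 2737.8 = 5.4P and P* = 507.
Substitute back: Q* = 2795 - 5(507) = 260.
Demand choke price (Qd = 0): P = 2795/5 = 559. Consumer surplus = ½ × (559 - 507) × 260 = 6760.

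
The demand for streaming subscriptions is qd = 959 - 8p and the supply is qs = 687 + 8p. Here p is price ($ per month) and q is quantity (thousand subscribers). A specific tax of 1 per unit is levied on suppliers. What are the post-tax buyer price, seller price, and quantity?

The tax drives a wedge p_b - p_s = 1. Substituting p_s = p_b - 1 into supply: qs = 679 + 8p_b.
Market clearing requires 959 - 8p_b = 679 + 8p_b; hence 280 = 16p_b and p_b = 17.5.
Then p_s = 17.5 - 1 = 16.5 and q = 959 - 8(17.5) = 819.

p_b = 17.5, p_s = 16.5, q = 819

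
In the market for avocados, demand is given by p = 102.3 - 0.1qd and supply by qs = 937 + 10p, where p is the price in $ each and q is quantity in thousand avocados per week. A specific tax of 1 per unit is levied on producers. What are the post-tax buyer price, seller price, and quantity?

p_b = 4.8, p_s = 3.8, q = 975

Solving each curve for q: qd = 1023 - 10p.
Producers keep p_s = p_b - 1 per unit, so supply in terms of the buyer price is qs = 927 + 10p_b.
Equate demand and the shifted supply: 1023 - 10p_b = 927 + 10p_b, giving 20p_b = 96, so p_b = 4.8.
So p_s = 3.8 and the quantity traded is q = 1023 - 10(4.8) = 975.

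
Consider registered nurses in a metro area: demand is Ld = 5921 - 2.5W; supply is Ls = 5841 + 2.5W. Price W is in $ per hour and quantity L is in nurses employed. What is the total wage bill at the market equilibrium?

At equilibrium Ld = Ls, so 5921 - 2.5W = 5841 + 2.5W; collecting terms, 80 = 5W and W* = 16.
Substitute back: L* = 5921 - 2.5(16) = 5881.
The total wage bill = W* × L* = 16 × 5881 = 94096.

The total wage bill = 94096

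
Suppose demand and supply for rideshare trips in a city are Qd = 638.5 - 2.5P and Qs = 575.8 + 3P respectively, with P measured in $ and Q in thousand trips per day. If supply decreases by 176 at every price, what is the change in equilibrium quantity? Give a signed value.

ΔQ = -80

The market clears where 638.5 - 2.5P = 575.8 + 3P. Rearranging, 5.5P = 62.7, hence P* = 11.4.
Substitute back: Q* = 638.5 - 2.5(11.4) = 610.
After the shift, supply is Qs = 399.8 + 3P.
Re-solving, 5.5P = 238.7 gives P = 43.4 and Q = 530.
ΔQ = 530 - 610 = -80.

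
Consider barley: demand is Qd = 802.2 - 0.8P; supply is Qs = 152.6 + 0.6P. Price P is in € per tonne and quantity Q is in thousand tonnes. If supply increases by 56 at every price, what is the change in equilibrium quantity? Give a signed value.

Set Qd = Qs: 802.2 - 0.8P = 152.6 + 0.6P, so 649.6 = 1.4P and P* = 464.
From the demand curve, Q* = 802.2 - 0.8(464) = 431.
After the shift, supply is Qs = 208.6 + 0.6P.
Re-solving, 1.4P = 593.6 gives P = 424 and Q = 463.
ΔQ = 463 - 431 = 32.

ΔQ = 32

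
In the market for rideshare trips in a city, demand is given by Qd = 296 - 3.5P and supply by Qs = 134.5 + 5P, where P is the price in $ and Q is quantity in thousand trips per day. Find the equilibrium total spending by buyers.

Equating demand and supply, 296 - 3.5P = 134.5 + 5P gives 8.5P = 161.5, so P* = 19.
Substitute back: Q* = 296 - 3.5(19) = 229.5.
Total spending by buyers = P* × Q* = 19 × 229.5 = 4360.5.

Total spending by buyers = 4360.5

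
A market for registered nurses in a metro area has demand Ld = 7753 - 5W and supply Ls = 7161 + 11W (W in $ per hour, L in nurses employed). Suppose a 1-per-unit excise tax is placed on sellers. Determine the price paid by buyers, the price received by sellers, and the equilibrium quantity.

Sellers keep W_s = W_b - 1 per unit, so supply in terms of the buyer price is Ls = 7150 + 11W_b.
Equate demand and the shifted supply: 7753 - 5W_b = 7150 + 11W_b, giving 16W_b = 603, so W_b = 37.6875.
So W_s = 36.6875 and the quantity traded is L = 7753 - 5(37.6875) = 7564.5625.

W_b = 37.6875, W_s = 36.6875, L = 7564.5625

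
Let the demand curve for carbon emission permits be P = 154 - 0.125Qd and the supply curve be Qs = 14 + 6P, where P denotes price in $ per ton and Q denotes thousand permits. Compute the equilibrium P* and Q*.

P* = 87, Q* = 536

Solving each curve for Q: Qd = 1232 - 8P.
The market clears where 1232 - 8P = 14 + 6P. Rearranging, 14P = 1218, hence P* = 87.
Substitute back: Q* = 1232 - 8(87) = 536.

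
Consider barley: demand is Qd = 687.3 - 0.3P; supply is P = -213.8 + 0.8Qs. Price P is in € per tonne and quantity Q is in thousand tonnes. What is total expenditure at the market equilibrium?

Total expenditure = 164226

Solving each curve for Q: Qs = 267.25 + 1.25P.
Set Qd = Qs: 687.3 - 0.3P = 267.25 + 1.25P, so 420.05 = 1.55P and P* = 271.
Then Q* = 687.3 - 0.3(271) = 606.
Total expenditure = P* × Q* = 271 × 606 = 164226.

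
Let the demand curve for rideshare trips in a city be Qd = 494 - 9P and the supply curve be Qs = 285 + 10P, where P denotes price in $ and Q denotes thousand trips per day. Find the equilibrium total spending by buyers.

Total spending by buyers = 4345

At equilibrium Qd = Qs, so 494 - 9P = 285 + 10P; collecting terms, 209 = 19P and P* = 11.
Substitute back: Q* = 494 - 9(11) = 395.
Total spending by buyers = P* × Q* = 11 × 395 = 4345.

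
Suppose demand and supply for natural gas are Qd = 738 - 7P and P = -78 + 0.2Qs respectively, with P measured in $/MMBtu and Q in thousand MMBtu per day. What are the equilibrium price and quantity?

In direct form, Qs = 390 + 5P.
Equating demand and supply, 738 - 7P = 390 + 5P gives 12P = 348, so P* = 29.
Then Q* = 738 - 7(29) = 535.

P* = 29, Q* = 535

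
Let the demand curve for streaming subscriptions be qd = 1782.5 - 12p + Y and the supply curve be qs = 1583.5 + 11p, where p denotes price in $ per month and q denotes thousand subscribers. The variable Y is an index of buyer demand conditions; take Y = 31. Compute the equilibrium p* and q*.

p* = 10, q* = 1693.5

With Y = 31, demand is qd = 1813.5 - 12p.
Set qd = qs: 1813.5 - 12p = 1583.5 + 11p, so 230 = 23p and p* = 10.
Substitute back: q* = 1813.5 - 12(10) = 1693.5.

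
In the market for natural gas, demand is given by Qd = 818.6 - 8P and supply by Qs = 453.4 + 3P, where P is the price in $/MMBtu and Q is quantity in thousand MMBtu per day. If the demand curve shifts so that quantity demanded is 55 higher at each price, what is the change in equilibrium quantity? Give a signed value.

ΔQ = 15

The market clears where 818.6 - 8P = 453.4 + 3P. Rearranging, 11P = 365.2, hence P* = 33.2.
From the demand curve, Q* = 818.6 - 8(33.2) = 553.
After the shift, demand is Qd = 873.6 - 8P.
New equilibrium: 420.2 = 11P, so P = 38.2 and Q = 568.
ΔQ = 568 - 553 = 15.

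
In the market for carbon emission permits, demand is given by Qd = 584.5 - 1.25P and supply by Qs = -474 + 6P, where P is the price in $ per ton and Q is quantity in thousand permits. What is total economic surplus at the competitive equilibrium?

Equating demand and supply, 584.5 - 1.25P = -474 + 6P gives 7.25P = 1058.5, so P* = 146.
From the demand curve, Q* = 584.5 - 1.25(146) = 402.
Demand choke price = 467.6; supply choke price = 79. CS = ½(467.6 - 146)(402) = 64641.6; PS = ½(146 - 79)(402) = 13467. Total surplus = 78108.6.

Total surplus = 78108.6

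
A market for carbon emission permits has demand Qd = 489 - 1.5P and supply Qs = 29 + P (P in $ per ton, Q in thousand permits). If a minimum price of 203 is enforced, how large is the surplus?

Evaluating both curves at the floor price 203 gives Qd = 184.5, Qs = 232.
Surplus = Qs - Qd = 232 - 184.5 = 47.5.

Surplus = 47.5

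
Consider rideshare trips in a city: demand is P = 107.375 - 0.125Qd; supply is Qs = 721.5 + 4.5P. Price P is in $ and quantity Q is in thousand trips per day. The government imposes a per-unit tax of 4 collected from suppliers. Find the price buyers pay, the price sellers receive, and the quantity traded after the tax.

P_b = 12.44, P_s = 8.44, Q = 759.48

Solving each curve for Q: Qd = 859 - 8P.
With a tax of 4 on suppliers, they supply based on the net price P_s = P_b - 4, so Qs = 703.5 + 4.5P_b.
Equate demand and the shifted supply: 859 - 8P_b = 703.5 + 4.5P_b, giving 12.5P_b = 155.5, so P_b = 12.44.
So P_s = 8.44 and the quantity traded is Q = 859 - 8(12.44) = 759.48.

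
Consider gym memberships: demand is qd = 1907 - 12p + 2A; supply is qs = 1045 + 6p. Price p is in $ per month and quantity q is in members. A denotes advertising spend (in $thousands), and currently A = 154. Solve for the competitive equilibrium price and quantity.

With A = 154, demand is qd = 2215 - 12p.
Set qd = qs: 2215 - 12p = 1045 + 6p, so 1170 = 18p and p* = 65.
Then q* = 2215 - 12(65) = 1435.

p* = 65, q* = 1435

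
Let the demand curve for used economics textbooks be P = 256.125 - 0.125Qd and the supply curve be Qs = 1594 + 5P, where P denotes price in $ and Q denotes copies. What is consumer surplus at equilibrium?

Consumer surplus = 195585.0625

Inverting to quantity form: Qd = 2049 - 8P.
Set Qd = Qs: 2049 - 8P = 1594 + 5P, so 455 = 13P and P* = 35.
Substitute back: Q* = 2049 - 8(35) = 1769.
Demand choke price (Qd = 0): P = 2049/8 = 256.125. Consumer surplus = ½ × (256.125 - 35) × 1769 = 195585.0625.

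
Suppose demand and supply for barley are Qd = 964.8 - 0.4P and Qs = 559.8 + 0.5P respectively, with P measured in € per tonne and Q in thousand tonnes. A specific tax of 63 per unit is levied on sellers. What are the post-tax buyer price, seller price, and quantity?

Sellers keep P_s = P_b - 63 per unit, so supply in terms of the buyer price is Qs = 528.3 + 0.5P_b.
Equate demand and the shifted supply: 964.8 - 0.4P_b = 528.3 + 0.5P_b, giving 0.9P_b = 436.5, so P_b = 485.
So P_s = 422 and the quantity traded is Q = 964.8 - 0.4(485) = 770.8.

P_b = 485, P_s = 422, Q = 770.8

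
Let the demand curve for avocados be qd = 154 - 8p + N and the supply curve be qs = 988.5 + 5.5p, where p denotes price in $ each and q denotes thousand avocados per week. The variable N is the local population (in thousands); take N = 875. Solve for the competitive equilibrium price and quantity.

With N = 875, demand is qd = 1029 - 8p.
Equating demand and supply, 1029 - 8p = 988.5 + 5.5p gives 13.5p = 40.5, so p* = 3.
Substitute back: q* = 1029 - 8(3) = 1005.

p* = 3, q* = 1005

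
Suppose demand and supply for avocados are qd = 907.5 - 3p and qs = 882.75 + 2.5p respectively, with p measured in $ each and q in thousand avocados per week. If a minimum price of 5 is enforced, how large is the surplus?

Evaluating both curves at the floor price 5 gives qd = 892.5, qs = 895.25.
Surplus = qs - qd = 895.25 - 892.5 = 2.75.

Surplus = 2.75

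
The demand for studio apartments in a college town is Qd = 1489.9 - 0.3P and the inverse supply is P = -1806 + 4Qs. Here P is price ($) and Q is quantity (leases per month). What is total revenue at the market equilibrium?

Total revenue = 1743568

In direct form, Qs = 451.5 + 0.25P.
The market clears where 1489.9 - 0.3P = 451.5 + 0.25P. Rearranging, 0.55P = 1038.4, hence P* = 1888.
Plugging P* into demand: Q* = 1489.9 - 0.3(1888) = 923.5.
Total revenue = P* × Q* = 1888 × 923.5 = 1743568.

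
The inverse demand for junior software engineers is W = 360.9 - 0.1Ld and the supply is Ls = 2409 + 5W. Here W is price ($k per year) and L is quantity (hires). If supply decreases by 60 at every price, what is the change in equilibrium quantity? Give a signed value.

ΔL = -40

In direct form, Ld = 3609 - 10W.
Equating demand and supply, 3609 - 10W = 2409 + 5W gives 15W = 1200, so W* = 80.
From the demand curve, L* = 3609 - 10(80) = 2809.
After the shift, supply is Ls = 2349 + 5W.
The new intersection has 1260 = 15W, i.e. W = 84, L = 2769.
ΔL = 2769 - 2809 = -40.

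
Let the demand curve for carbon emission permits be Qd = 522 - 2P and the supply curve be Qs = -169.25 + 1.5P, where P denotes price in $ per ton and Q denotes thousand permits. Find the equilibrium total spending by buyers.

Total spending by buyers = 25082.5

The market clears where 522 - 2P = -169.25 + 1.5P. Rearranging, 3.5P = 691.25, hence P* = 197.5.
Then Q* = 522 - 2(197.5) = 127.
Total spending by buyers = P* × Q* = 197.5 × 127 = 25082.5.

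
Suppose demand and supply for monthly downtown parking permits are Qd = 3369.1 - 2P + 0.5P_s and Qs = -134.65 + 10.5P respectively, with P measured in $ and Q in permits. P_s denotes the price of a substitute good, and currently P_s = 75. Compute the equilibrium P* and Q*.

With P_s = 75, demand is Qd = 3406.6 - 2P.
At equilibrium Qd = Qs, so 3406.6 - 2P = -134.65 + 10.5P; collecting terms, 3541.25 = 12.5P and P* = 283.3.
Plugging P* into demand: Q* = 3406.6 - 2(283.3) = 2840.

P* = 283.3, Q* = 2840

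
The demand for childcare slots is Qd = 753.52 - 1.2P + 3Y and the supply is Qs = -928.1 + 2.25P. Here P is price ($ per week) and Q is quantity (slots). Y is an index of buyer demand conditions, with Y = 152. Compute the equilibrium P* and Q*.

P* = 619.6, Q* = 466

With Y = 152, demand is Qd = 1209.52 - 1.2P.
The market clears where 1209.52 - 1.2P = -928.1 + 2.25P. Rearranging, 3.45P = 2137.62, hence P* = 619.6.
From the demand curve, Q* = 1209.52 - 1.2(619.6) = 466.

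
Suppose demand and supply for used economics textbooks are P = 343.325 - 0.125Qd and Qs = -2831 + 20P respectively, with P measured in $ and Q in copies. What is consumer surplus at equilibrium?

In direct form, Qd = 2746.6 - 8P.
The market clears where 2746.6 - 8P = -2831 + 20P. Rearranging, 28P = 5577.6, hence P* = 199.2.
Plugging P* into demand: Q* = 2746.6 - 8(199.2) = 1153.
Demand choke price (Qd = 0): P = 2746.6/8 = 343.325. Consumer surplus = ½ × (343.325 - 199.2) × 1153 = 83088.0625.

Consumer surplus = 83088.0625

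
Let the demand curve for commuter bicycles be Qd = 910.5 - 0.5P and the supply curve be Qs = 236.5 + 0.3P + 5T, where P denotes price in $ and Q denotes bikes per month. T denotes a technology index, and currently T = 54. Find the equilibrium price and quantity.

P* = 505, Q* = 658

With T = 54, supply is Qs = 506.5 + 0.3P.
At equilibrium Qd = Qs, so 910.5 - 0.5P = 506.5 + 0.3P; collecting terms, 404 = 0.8P and P* = 505.
Then Q* = 910.5 - 0.5(505) = 658.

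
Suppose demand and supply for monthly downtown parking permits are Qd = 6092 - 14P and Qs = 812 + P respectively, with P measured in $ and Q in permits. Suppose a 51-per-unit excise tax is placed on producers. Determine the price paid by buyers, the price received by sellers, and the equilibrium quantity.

P_b = 355.4, P_s = 304.4, Q = 1116.4

The tax drives a wedge P_b - P_s = 51. Substituting P_s = P_b - 51 into supply: Qs = 761 + P_b.
Market clearing requires 6092 - 14P_b = 761 + P_b; hence 5331 = 15P_b and P_b = 355.4.
So P_s = 304.4 and the quantity traded is Q = 6092 - 14(355.4) = 1116.4.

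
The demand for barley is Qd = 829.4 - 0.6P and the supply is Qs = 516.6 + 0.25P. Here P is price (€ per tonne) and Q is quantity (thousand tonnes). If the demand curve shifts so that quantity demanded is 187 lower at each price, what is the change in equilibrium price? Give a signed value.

ΔP = -220

At equilibrium Qd = Qs, so 829.4 - 0.6P = 516.6 + 0.25P; collecting terms, 312.8 = 0.85P and P* = 368.
Substitute back: Q* = 829.4 - 0.6(368) = 608.6.
After the shift, demand is Qd = 642.4 - 0.6P.
The new intersection has 125.8 = 0.85P, i.e. P = 148, Q = 553.6.
ΔP = 148 - 368 = -220.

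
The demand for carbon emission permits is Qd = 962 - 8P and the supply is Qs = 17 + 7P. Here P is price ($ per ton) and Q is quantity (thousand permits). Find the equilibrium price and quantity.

Equating demand and supply, 962 - 8P = 17 + 7P gives 15P = 945, so P* = 63.
From the demand curve, Q* = 962 - 8(63) = 458.

P* = 63, Q* = 458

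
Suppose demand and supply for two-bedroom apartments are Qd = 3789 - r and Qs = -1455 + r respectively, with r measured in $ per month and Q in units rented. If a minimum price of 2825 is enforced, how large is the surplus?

With r fixed at 2825, quantity demanded is 964 and quantity supplied is 1370.
Surplus = Qs - Qd = 1370 - 964 = 406.

Surplus = 406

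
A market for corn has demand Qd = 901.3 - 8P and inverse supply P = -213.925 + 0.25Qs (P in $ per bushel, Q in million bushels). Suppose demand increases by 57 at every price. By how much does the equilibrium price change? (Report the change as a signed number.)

Solving each curve for Q: Qs = 855.7 + 4P.
Equating demand and supply, 901.3 - 8P = 855.7 + 4P gives 12P = 45.6, so P* = 3.8.
Then Q* = 901.3 - 8(3.8) = 870.9.
After the shift, demand is Qd = 958.3 - 8P.
Re-solving, 12P = 102.6 gives P = 8.55 and Q = 889.9.
ΔP = 8.55 - 3.8 = 4.75.

ΔP = 4.75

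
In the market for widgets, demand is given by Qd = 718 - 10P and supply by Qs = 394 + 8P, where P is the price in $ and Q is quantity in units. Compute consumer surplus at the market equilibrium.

The market clears where 718 - 10P = 394 + 8P. Rearranging, 18P = 324, hence P* = 18.
Substitute back: Q* = 718 - 10(18) = 538.
Demand choke price (Qd = 0): P = 718/10 = 71.8. Consumer surplus = ½ × (71.8 - 18) × 538 = 14472.2.

Consumer surplus = 14472.2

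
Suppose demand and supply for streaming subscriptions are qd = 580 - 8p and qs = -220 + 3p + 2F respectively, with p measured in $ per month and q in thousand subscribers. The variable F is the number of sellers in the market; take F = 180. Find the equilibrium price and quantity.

With F = 180, supply is qs = 140 + 3p.
Set qd = qs: 580 - 8p = 140 + 3p, so 440 = 11p and p* = 40.
Plugging p* into demand: q* = 580 - 8(40) = 260.

p* = 40, q* = 260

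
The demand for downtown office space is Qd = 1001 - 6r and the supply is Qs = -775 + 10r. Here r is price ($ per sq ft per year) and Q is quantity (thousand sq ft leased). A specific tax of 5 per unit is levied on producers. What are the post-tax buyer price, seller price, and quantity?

r_b = 114.125, r_s = 109.125, Q = 316.25

With a tax of 5 on producers, they supply based on the net price r_s = r_b - 5, so Qs = -825 + 10r_b.
Market clearing requires 1001 - 6r_b = -825 + 10r_b; hence 1826 = 16r_b and r_b = 114.125.
So r_s = 109.125 and the quantity traded is Q = 1001 - 6(114.125) = 316.25.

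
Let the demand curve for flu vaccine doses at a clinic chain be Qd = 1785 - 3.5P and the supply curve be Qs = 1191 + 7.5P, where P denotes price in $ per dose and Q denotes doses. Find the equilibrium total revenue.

Total revenue = 86184

Set Qd = Qs: 1785 - 3.5P = 1191 + 7.5P, so 594 = 11P and P* = 54.
Substitute back: Q* = 1785 - 3.5(54) = 1596.
Total revenue = P* × Q* = 54 × 1596 = 86184.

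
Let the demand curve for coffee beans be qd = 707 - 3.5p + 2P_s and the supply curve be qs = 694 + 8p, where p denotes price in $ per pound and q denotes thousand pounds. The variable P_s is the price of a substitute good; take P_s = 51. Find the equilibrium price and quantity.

With P_s = 51, demand is qd = 809 - 3.5p.
The market clears where 809 - 3.5p = 694 + 8p. Rearranging, 11.5p = 115, hence p* = 10.
Then q* = 809 - 3.5(10) = 774.

p* = 10, q* = 774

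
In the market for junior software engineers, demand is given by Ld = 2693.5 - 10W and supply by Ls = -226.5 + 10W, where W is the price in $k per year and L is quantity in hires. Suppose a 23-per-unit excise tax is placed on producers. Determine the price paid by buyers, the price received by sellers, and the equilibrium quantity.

W_b = 157.5, W_s = 134.5, L = 1118.5

The tax drives a wedge W_b - W_s = 23. Substituting W_s = W_b - 23 into supply: Ls = -456.5 + 10W_b.
Market clearing requires 2693.5 - 10W_b = -456.5 + 10W_b; hence 3150 = 20W_b and W_b = 157.5.
So W_s = 134.5 and the quantity traded is L = 2693.5 - 10(157.5) = 1118.5.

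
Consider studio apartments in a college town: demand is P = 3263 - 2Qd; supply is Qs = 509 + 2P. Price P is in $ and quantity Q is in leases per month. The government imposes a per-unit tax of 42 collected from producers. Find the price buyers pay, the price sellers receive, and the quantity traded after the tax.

P_b = 482.6, P_s = 440.6, Q = 1390.2

In direct form, Qd = 1631.5 - 0.5P.
Producers keep P_s = P_b - 42 per unit, so supply in terms of the buyer price is Qs = 425 + 2P_b.
Set Qd = Qs: 1631.5 - 0.5P_b = 425 + 2P_b, so 1206.5 = 2.5P_b and P_b = 482.6.
Then P_s = 482.6 - 42 = 440.6 and Q = 1631.5 - 0.5(482.6) = 1390.2.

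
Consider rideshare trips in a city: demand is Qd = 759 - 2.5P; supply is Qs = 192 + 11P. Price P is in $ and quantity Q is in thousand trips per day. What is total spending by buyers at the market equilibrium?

Total spending by buyers = 27468

At equilibrium Qd = Qs, so 759 - 2.5P = 192 + 11P; collecting terms, 567 = 13.5P and P* = 42.
From the demand curve, Q* = 759 - 2.5(42) = 654.
Total spending by buyers = P* × Q* = 42 × 654 = 27468.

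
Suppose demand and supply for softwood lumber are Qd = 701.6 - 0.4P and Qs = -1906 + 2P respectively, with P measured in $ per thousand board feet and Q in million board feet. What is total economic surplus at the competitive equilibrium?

The market clears where 701.6 - 0.4P = -1906 + 2P. Rearranging, 2.4P = 2607.6, hence P* = 1086.5.
Then Q* = 701.6 - 0.4(1086.5) = 267.
Demand choke price = 1754; supply choke price = 953. CS = ½(1754 - 1086.5)(267) = 89111.25; PS = ½(1086.5 - 953)(267) = 17822.25. Total surplus = 106933.5.

Total surplus = 106933.5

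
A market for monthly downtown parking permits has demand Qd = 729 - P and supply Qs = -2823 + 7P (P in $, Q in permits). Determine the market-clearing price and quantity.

At equilibrium Qd = Qs, so 729 - P = -2823 + 7P; collecting terms, 3552 = 8P and P* = 444.
Then Q* = 729 - 444 = 285.

P* = 444, Q* = 285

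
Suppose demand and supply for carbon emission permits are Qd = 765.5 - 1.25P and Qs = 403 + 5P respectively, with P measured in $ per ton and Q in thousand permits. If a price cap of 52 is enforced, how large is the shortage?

With P fixed at 52, quantity demanded is 700.5 and quantity supplied is 663.
Shortage = Qd - Qs = 700.5 - 663 = 37.5.

Shortage = 37.5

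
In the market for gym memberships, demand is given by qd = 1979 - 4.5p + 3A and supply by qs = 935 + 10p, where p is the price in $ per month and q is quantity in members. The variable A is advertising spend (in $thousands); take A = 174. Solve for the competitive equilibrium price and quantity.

With A = 174, demand is qd = 2501 - 4.5p.
Equating demand and supply, 2501 - 4.5p = 935 + 10p gives 14.5p = 1566, so p* = 108.
Substitute back: q* = 2501 - 4.5(108) = 2015.

p* = 108, q* = 2015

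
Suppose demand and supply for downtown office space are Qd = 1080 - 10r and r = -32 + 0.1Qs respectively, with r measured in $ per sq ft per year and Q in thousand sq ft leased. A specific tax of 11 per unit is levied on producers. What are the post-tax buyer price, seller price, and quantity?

Rewriting in direct form: Qs = 320 + 10r.
Producers keep r_s = r_b - 11 per unit, so supply in terms of the buyer price is Qs = 210 + 10r_b.
Set Qd = Qs: 1080 - 10r_b = 210 + 10r_b, so 870 = 20r_b and r_b = 43.5.
So r_s = 32.5 and the quantity traded is Q = 1080 - 10(43.5) = 645.

r_b = 43.5, r_s = 32.5, Q = 645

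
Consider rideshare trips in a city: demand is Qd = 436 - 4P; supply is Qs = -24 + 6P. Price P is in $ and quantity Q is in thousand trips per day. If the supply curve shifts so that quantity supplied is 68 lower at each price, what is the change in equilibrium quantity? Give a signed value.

The market clears where 436 - 4P = -24 + 6P. Rearranging, 10P = 460, hence P* = 46.
From the demand curve, Q* = 436 - 4(46) = 252.
After the shift, supply is Qs = -92 + 6P.
Re-solving, 10P = 528 gives P = 52.8 and Q = 224.8.
ΔQ = 224.8 - 252 = -27.2.

ΔQ = -27.2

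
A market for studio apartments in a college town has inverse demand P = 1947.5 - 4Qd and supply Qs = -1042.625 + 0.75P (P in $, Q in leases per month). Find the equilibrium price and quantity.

Solving each curve for Q: Qd = 486.875 - 0.25P.
The market clears where 486.875 - 0.25P = -1042.625 + 0.75P. Rearranging, P = 1529.5, hence P* = 1529.5.
Substitute back: Q* = 486.875 - 0.25(1529.5) = 104.5.

P* = 1529.5, Q* = 104.5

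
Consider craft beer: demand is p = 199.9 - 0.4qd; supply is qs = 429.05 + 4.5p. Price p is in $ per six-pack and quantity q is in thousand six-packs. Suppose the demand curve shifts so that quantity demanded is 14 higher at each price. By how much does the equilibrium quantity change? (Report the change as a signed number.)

Δq = 9

In direct form, qd = 499.75 - 2.5p.
The market clears where 499.75 - 2.5p = 429.05 + 4.5p. Rearranging, 7p = 70.7, hence p* = 10.1.
Substitute back: q* = 499.75 - 2.5(10.1) = 474.5.
After the shift, demand is qd = 513.75 - 2.5p.
Re-solving, 7p = 84.7 gives p = 12.1 and q = 483.5.
Δq = 483.5 - 474.5 = 9.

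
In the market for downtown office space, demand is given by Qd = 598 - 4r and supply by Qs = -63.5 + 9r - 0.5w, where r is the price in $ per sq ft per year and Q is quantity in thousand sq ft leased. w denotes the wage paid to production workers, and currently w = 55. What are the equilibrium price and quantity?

With w = 55, supply is Qs = -91 + 9r.
The market clears where 598 - 4r = -91 + 9r. Rearranging, 13r = 689, hence r* = 53.
Substitute back: Q* = 598 - 4(53) = 386.

r* = 53, Q* = 386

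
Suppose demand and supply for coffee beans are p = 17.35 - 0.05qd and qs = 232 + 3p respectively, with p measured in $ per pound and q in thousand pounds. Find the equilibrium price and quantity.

p* = 5, q* = 247

Rewriting in direct form: qd = 347 - 20p.
At equilibrium qd = qs, so 347 - 20p = 232 + 3p; collecting terms, 115 = 23p and p* = 5.
Substitute back: q* = 347 - 20(5) = 247.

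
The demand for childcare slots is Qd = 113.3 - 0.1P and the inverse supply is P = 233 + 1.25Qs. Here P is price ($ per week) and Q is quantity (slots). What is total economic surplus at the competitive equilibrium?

Total surplus = 36000

In direct form, Qs = -186.4 + 0.8P.
At equilibrium Qd = Qs, so 113.3 - 0.1P = -186.4 + 0.8P; collecting terms, 299.7 = 0.9P and P* = 333.
From the demand curve, Q* = 113.3 - 0.1(333) = 80.
Demand choke price = 1133; supply choke price = 233. CS = ½(1133 - 333)(80) = 32000; PS = ½(333 - 233)(80) = 4000. Total surplus = 36000.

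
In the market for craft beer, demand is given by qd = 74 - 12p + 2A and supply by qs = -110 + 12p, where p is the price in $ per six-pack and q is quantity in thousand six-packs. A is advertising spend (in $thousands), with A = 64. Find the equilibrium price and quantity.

p* = 13, q* = 46

With A = 64, demand is qd = 202 - 12p.
At equilibrium qd = qs, so 202 - 12p = -110 + 12p; collecting terms, 312 = 24p and p* = 13.
From the demand curve, q* = 202 - 12(13) = 46.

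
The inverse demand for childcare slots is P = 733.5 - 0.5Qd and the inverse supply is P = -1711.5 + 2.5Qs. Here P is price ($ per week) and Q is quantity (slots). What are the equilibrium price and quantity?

Solving each curve for Q: Qd = 1467 - 2P and Qs = 684.6 + 0.4P.
Equating demand and supply, 1467 - 2P = 684.6 + 0.4P gives 2.4P = 782.4, so P* = 326.
From the demand curve, Q* = 1467 - 2(326) = 815.

P* = 326, Q* = 815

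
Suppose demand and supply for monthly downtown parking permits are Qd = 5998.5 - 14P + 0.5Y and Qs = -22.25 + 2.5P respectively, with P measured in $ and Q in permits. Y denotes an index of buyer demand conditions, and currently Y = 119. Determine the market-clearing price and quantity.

P* = 368.5, Q* = 899

With Y = 119, demand is Qd = 6058 - 14P.
The market clears where 6058 - 14P = -22.25 + 2.5P. Rearranging, 16.5P = 6080.25, hence P* = 368.5.
From the demand curve, Q* = 6058 - 14(368.5) = 899.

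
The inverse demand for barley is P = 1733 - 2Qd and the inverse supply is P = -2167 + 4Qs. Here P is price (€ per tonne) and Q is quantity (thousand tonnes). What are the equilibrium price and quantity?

P* = 433, Q* = 650

Rewriting in direct form: Qd = 866.5 - 0.5P and Qs = 541.75 + 0.25P.
The market clears where 866.5 - 0.5P = 541.75 + 0.25P. Rearranging, 0.75P = 324.75, hence P* = 433.
Substitute back: Q* = 866.5 - 0.5(433) = 650.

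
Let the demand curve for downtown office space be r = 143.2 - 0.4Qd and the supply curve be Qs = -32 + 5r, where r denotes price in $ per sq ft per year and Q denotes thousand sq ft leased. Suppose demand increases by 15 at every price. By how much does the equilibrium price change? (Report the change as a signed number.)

Δr = 2

In direct form, Qd = 358 - 2.5r.
At equilibrium Qd = Qs, so 358 - 2.5r = -32 + 5r; collecting terms, 390 = 7.5r and r* = 52.
Plugging r* into demand: Q* = 358 - 2.5(52) = 228.
After the shift, demand is Qd = 373 - 2.5r.
Re-solving, 7.5r = 405 gives r = 54 and Q = 238.
Δr = 54 - 52 = 2.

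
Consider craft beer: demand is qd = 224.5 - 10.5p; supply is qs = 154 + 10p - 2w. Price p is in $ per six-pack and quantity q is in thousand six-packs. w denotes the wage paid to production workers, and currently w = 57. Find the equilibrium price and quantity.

p* = 9, q* = 130

With w = 57, supply is qs = 40 + 10p.
Equating demand and supply, 224.5 - 10.5p = 40 + 10p gives 20.5p = 184.5, so p* = 9.
Plugging p* into demand: q* = 224.5 - 10.5(9) = 130.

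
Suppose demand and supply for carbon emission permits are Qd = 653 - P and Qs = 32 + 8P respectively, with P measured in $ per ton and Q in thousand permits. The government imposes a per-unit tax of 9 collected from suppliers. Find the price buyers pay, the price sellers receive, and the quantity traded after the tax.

Suppliers keep P_s = P_b - 9 per unit, so supply in terms of the buyer price is Qs = -40 + 8P_b.
Equate demand and the shifted supply: 653 - P_b = -40 + 8P_b, giving 9P_b = 693, so P_b = 77.
Then P_s = 77 - 9 = 68 and Q = 653 - 77 = 576.

P_b = 77, P_s = 68, Q = 576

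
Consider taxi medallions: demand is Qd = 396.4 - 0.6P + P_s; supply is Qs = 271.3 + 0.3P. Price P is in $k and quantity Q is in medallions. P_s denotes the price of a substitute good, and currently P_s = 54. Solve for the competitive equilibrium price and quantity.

With P_s = 54, demand is Qd = 450.4 - 0.6P.
Equating demand and supply, 450.4 - 0.6P = 271.3 + 0.3P gives 0.9P = 179.1, so P* = 199.
Plugging P* into demand: Q* = 450.4 - 0.6(199) = 331.

P* = 199, Q* = 331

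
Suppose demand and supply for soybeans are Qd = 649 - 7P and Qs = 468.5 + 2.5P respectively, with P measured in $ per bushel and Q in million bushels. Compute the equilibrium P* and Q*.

P* = 19, Q* = 516

The market clears where 649 - 7P = 468.5 + 2.5P. Rearranging, 9.5P = 180.5, hence P* = 19.
Then Q* = 649 - 7(19) = 516.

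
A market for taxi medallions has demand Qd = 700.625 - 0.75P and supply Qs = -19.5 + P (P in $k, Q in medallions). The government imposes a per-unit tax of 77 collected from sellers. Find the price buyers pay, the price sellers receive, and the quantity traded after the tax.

With a tax of 77 on sellers, they supply based on the net price P_s = P_b - 77, so Qs = -96.5 + P_b.
Set Qd = Qs: 700.625 - 0.75P_b = -96.5 + P_b, so 797.125 = 1.75P_b and P_b = 455.5.
Then P_s = 455.5 - 77 = 378.5 and Q = 700.625 - 0.75(455.5) = 359.

P_b = 455.5, P_s = 378.5, Q = 359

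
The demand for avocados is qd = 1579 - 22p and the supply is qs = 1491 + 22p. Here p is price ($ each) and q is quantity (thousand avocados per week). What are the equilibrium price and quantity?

The market clears where 1579 - 22p = 1491 + 22p. Rearranging, 44p = 88, hence p* = 2.
Substitute back: q* = 1579 - 22(2) = 1535.

p* = 2, q* = 1535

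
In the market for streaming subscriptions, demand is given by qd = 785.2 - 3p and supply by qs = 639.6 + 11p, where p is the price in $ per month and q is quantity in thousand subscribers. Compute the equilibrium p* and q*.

Equating demand and supply, 785.2 - 3p = 639.6 + 11p gives 14p = 145.6, so p* = 10.4.
Then q* = 785.2 - 3(10.4) = 754.

p* = 10.4, q* = 754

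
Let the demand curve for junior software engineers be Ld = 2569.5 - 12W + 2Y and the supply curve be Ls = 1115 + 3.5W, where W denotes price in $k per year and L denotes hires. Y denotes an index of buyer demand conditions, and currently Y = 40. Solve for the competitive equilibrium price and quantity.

With Y = 40, demand is Ld = 2649.5 - 12W.
Set Ld = Ls: 2649.5 - 12W = 1115 + 3.5W, so 1534.5 = 15.5W and W* = 99.
Then L* = 2649.5 - 12(99) = 1461.5.

W* = 99, L* = 1461.5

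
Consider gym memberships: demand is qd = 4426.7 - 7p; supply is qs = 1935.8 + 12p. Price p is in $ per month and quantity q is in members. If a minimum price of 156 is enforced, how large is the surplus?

Surplus = 473.1

At p = 156: qd = 3334.7 and qs = 3807.8.
Surplus = qs - qd = 3807.8 - 3334.7 = 473.1.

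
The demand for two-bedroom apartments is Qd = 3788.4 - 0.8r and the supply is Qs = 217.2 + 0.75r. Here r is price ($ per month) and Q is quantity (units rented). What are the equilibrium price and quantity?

At equilibrium Qd = Qs, so 3788.4 - 0.8r = 217.2 + 0.75r; collecting terms, 3571.2 = 1.55r and r* = 2304.
From the demand curve, Q* = 3788.4 - 0.8(2304) = 1945.2.

r* = 2304, Q* = 1945.2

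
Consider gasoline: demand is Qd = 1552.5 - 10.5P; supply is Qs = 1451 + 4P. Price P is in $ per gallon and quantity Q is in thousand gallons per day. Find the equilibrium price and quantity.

P* = 7, Q* = 1479

The market clears where 1552.5 - 10.5P = 1451 + 4P. Rearranging, 14.5P = 101.5, hence P* = 7.
Plugging P* into demand: Q* = 1552.5 - 10.5(7) = 1479.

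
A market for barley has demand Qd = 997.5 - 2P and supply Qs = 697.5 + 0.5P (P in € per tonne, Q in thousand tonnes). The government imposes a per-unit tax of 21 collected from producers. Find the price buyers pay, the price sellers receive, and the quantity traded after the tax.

With a tax of 21 on producers, they supply based on the net price P_s = P_b - 21, so Qs = 687 + 0.5P_b.
Equate demand and the shifted supply: 997.5 - 2P_b = 687 + 0.5P_b, giving 2.5P_b = 310.5, so P_b = 124.2.
Then P_s = 124.2 - 21 = 103.2 and Q = 997.5 - 2(124.2) = 749.1.

P_b = 124.2, P_s = 103.2, Q = 749.1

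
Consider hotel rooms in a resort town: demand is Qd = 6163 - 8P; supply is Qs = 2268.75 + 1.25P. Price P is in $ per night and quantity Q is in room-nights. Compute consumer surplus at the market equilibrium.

At equilibrium Qd = Qs, so 6163 - 8P = 2268.75 + 1.25P; collecting terms, 3894.25 = 9.25P and P* = 421.
Then Q* = 6163 - 8(421) = 2795.
Demand choke price (Qd = 0): P = 6163/8 = 770.375. Consumer surplus = ½ × (770.375 - 421) × 2795 = 488251.5625.

Consumer surplus = 488251.5625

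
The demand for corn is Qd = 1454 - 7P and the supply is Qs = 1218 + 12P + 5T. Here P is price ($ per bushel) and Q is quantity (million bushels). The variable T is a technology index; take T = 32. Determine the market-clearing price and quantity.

With T = 32, supply is Qs = 1378 + 12P.
Set Qd = Qs: 1454 - 7P = 1378 + 12P, so 76 = 19P and P* = 4.
Substitute back: Q* = 1454 - 7(4) = 1426.

P* = 4, Q* = 1426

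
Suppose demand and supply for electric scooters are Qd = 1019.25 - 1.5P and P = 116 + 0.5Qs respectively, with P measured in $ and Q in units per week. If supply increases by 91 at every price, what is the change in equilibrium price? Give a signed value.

ΔP = -26

Inverting to quantity form: Qs = -232 + 2P.
The market clears where 1019.25 - 1.5P = -232 + 2P. Rearranging, 3.5P = 1251.25, hence P* = 357.5.
Plugging P* into demand: Q* = 1019.25 - 1.5(357.5) = 483.
After the shift, supply is Qs = -141 + 2P.
The new intersection has 1160.25 = 3.5P, i.e. P = 331.5, Q = 522.
ΔP = 331.5 - 357.5 = -26.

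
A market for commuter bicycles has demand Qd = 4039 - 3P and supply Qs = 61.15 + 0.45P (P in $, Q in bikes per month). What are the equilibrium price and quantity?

P* = 1153, Q* = 580

Set Qd = Qs: 4039 - 3P = 61.15 + 0.45P, so 3977.85 = 3.45P and P* = 1153.
Then Q* = 4039 - 3(1153) = 580.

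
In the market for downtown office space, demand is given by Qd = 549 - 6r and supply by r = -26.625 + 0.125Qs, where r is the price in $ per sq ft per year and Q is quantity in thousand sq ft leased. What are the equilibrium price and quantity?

Rewriting in direct form: Qs = 213 + 8r.
Equating demand and supply, 549 - 6r = 213 + 8r gives 14r = 336, so r* = 24.
Plugging r* into demand: Q* = 549 - 6(24) = 405.

r* = 24, Q* = 405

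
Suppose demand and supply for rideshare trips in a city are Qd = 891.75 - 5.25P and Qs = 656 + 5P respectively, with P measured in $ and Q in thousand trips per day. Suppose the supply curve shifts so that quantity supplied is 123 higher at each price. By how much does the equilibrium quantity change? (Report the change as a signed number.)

ΔQ = 63

Set Qd = Qs: 891.75 - 5.25P = 656 + 5P, so 235.75 = 10.25P and P* = 23.
From the demand curve, Q* = 891.75 - 5.25(23) = 771.
After the shift, supply is Qs = 779 + 5P.
New equilibrium: 112.75 = 10.25P, so P = 11 and Q = 834.
ΔQ = 834 - 771 = 63.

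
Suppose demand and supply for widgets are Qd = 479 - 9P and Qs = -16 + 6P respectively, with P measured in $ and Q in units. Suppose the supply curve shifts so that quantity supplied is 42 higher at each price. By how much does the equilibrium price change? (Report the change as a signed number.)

At equilibrium Qd = Qs, so 479 - 9P = -16 + 6P; collecting terms, 495 = 15P and P* = 33.
Then Q* = 479 - 9(33) = 182.
After the shift, supply is Qs = 26 + 6P.
The new intersection has 453 = 15P, i.e. P = 30.2, Q = 207.2.
ΔP = 30.2 - 33 = -2.8.

ΔP = -2.8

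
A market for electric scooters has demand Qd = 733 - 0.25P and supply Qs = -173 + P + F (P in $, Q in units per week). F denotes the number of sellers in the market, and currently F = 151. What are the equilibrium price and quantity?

With F = 151, supply is Qs = -22 + P.
At equilibrium Qd = Qs, so 733 - 0.25P = -22 + P; collecting terms, 755 = 1.25P and P* = 604.
From the demand curve, Q* = 733 - 0.25(604) = 582.

P* = 604, Q* = 582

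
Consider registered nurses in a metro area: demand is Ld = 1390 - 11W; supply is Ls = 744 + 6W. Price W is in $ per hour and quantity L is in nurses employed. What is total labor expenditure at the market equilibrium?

Total labor expenditure = 36936

Set Ld = Ls: 1390 - 11W = 744 + 6W, so 646 = 17W and W* = 38.
From the demand curve, L* = 1390 - 11(38) = 972.
Total labor expenditure = W* × L* = 38 × 972 = 36936.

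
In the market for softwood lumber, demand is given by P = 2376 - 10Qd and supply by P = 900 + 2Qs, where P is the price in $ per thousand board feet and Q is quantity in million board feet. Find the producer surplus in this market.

Producer surplus = 15129

Inverting to quantity form: Qd = 237.6 - 0.1P and Qs = -450 + 0.5P.
The market clears where 237.6 - 0.1P = -450 + 0.5P. Rearranging, 0.6P = 687.6, hence P* = 1146.
Plugging P* into demand: Q* = 237.6 - 0.1(1146) = 123.
Supply choke price (Qs = 0): P = 900. Producer surplus = ½ × (1146 - 900) × 123 = 15129.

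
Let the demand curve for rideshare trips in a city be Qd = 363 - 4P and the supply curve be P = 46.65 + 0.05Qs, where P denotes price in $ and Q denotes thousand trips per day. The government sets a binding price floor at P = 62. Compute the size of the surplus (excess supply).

Inverting to quantity form: Qs = -933 + 20P.
With P fixed at 62, quantity demanded is 115 and quantity supplied is 307.
Surplus = Qs - Qd = 307 - 115 = 192.

Surplus = 192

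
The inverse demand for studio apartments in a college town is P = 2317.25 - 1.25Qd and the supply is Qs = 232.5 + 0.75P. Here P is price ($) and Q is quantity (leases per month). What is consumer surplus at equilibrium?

Rewriting in direct form: Qd = 1853.8 - 0.8P.
At equilibrium Qd = Qs, so 1853.8 - 0.8P = 232.5 + 0.75P; collecting terms, 1621.3 = 1.55P and P* = 1046.
From the demand curve, Q* = 1853.8 - 0.8(1046) = 1017.
Demand choke price (Qd = 0): P = 1853.8/0.8 = 2317.25. Consumer surplus = ½ × (2317.25 - 1046) × 1017 = 646430.625.

Consumer surplus = 646430.625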